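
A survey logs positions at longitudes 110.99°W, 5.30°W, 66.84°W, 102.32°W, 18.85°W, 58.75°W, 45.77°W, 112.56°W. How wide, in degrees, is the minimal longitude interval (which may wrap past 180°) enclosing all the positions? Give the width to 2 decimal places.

107.26°

Sort the longitudes: -112.56°, -110.99°, -102.32°, -66.84°, -58.75°, -45.77°, -18.85°, -5.30°.
Eastward gaps between consecutive values (wrapping around): 1.57°, 8.67°, 35.48°, 8.09°, 12.98°, 26.92°, 13.55°, 252.74°.
Largest gap = 252.74° ⇒ minimal covering band is its complement: 360° − 252.74° = 107.26°.
Band runs from -112.56° eastward to -5.30°.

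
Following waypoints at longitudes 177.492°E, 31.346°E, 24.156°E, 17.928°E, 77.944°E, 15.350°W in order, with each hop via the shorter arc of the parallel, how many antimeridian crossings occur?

Leg 1: +177.492° → +31.346°, shortest Δλ = -146.146° (west) — does not cross 180°.
Leg 2: +31.346° → +24.156°, shortest Δλ = -7.19° (west) — does not cross 180°.
Leg 3: +24.156° → +17.928°, shortest Δλ = -6.228° (west) — does not cross 180°.
Leg 4: +17.928° → +77.944°, shortest Δλ = 60.016° (east) — does not cross 180°.
Leg 5: +77.944° → -15.350°, shortest Δλ = -93.294° (west) — does not cross 180°.
Total crossings: 0.

0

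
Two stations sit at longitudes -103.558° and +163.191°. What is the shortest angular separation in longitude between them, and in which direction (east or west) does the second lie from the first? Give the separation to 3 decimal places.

Raw difference: 163.191 − -103.558 = 266.749°.
Normalise into (−180°, 180°]: 266.749° − 360° = -93.251°.
Negative ⇒ the second point lies to the west; separation 93.251°.

93.251° west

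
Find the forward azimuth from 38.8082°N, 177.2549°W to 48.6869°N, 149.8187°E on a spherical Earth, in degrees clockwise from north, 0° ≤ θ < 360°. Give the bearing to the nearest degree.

304°

Δλ = 149.8187 − -177.2549 = 327.0736°; wrapped into (−180°, 180°]: -32.9264°.
θ = atan2( sin Δλ · cos φ₂ , cos φ₁ · sin φ₂ − sin φ₁ · cos φ₂ · cos Δλ )
  = atan2(-0.35884, 0.23802) = -56.444° → normalised to [0°, 360°): 303.556°.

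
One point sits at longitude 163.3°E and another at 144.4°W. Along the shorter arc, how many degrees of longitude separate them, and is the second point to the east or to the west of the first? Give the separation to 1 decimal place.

Raw difference: -144.4 − 163.3 = -307.7°.
Normalise into (−180°, 180°]: -307.7° + 360° = 52.3°.
Positive ⇒ the second point lies to the east; separation 52.3°.

52.3° east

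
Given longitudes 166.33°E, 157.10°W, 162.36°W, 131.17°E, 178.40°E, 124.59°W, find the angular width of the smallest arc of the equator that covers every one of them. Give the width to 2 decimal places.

Sort the longitudes: -162.36°, -157.10°, -124.59°, +131.17°, +166.33°, +178.40°.
Eastward gaps between consecutive values (wrapping around): 5.26°, 32.51°, 255.76°, 35.16°, 12.07°, 19.24°.
Largest gap = 255.76° ⇒ minimal covering band is its complement: 360° − 255.76° = 104.24°.
Band runs from +131.17° eastward to -124.59°, crossing the antimeridian.

104.24°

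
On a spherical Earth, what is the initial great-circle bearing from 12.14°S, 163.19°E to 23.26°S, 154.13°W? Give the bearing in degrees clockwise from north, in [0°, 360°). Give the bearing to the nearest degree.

Δλ = -154.13 − 163.19 = -317.32°; wrapped into (−180°, 180°]: 42.68°.
θ = atan2( sin Δλ · cos φ₂ , cos φ₁ · sin φ₂ − sin φ₁ · cos φ₂ · cos Δλ )
  = atan2(0.62280, -0.24404) = 111.397° → normalised to [0°, 360°): 111.397°.

111°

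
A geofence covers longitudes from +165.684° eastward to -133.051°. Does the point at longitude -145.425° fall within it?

Yes

Band width going east from +165.684° to -133.051°: ((-133.051 − 165.684) mod 360) = 61.265°.
Offset of -145.425° east of the west edge: ((-145.425 − 165.684) mod 360) = 48.891°.
48.891° ≤ 61.265° ⇒ inside.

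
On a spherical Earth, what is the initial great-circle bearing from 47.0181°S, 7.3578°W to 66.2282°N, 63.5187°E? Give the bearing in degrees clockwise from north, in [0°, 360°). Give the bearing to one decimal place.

Δλ = 63.5187 − -7.3578 = 70.8765°.
θ = atan2( sin Δλ · cos φ₂ , cos φ₁ · sin φ₂ − sin φ₁ · cos φ₂ · cos Δλ )
  = atan2(0.38085, 0.72053) = 27.859° → normalised to [0°, 360°): 27.859°.

27.9°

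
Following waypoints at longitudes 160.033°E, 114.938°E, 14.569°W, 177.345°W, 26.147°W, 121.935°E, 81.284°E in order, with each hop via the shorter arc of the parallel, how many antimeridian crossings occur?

Leg 1: +160.033° → +114.938°, shortest Δλ = -45.095° (west) — does not cross 180°.
Leg 2: +114.938° → -14.569°, shortest Δλ = -129.507° (west) — does not cross 180°.
Leg 3: -14.569° → -177.345°, shortest Δλ = -162.776° (west) — does not cross 180°.
Leg 4: -177.345° → -26.147°, shortest Δλ = 151.198° (east) — does not cross 180°.
Leg 5: -26.147° → +121.935°, shortest Δλ = 148.082° (east) — does not cross 180°.
Leg 6: +121.935° → +81.284°, shortest Δλ = -40.651° (west) — does not cross 180°.
Total crossings: 0.

0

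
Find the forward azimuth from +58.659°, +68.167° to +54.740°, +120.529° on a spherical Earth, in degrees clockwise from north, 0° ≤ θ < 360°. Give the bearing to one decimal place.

Δλ = 120.529 − 68.167 = 52.362°.
θ = atan2( sin Δλ · cos φ₂ , cos φ₁ · sin φ₂ − sin φ₁ · cos φ₂ · cos Δλ )
  = atan2(0.45715, 0.12361) = 74.869° → normalised to [0°, 360°): 74.869°.

74.9°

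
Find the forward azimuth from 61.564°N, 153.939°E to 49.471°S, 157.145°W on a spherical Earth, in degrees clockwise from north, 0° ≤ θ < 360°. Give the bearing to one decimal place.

Δλ = -157.145 − 153.939 = -311.084°; wrapped into (−180°, 180°]: 48.916°.
θ = atan2( sin Δλ · cos φ₂ , cos φ₁ · sin φ₂ − sin φ₁ · cos φ₂ · cos Δλ )
  = atan2(0.48981, -0.73745) = 146.408° → normalised to [0°, 360°): 146.408°.

146.4°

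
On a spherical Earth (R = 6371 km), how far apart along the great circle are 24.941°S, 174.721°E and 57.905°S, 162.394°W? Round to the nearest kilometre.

Δλ = -162.394 − 174.721 = -337.115°; wrapped into (−180°, 180°]: 22.885°.
Δφ = -57.905 − -24.941 = -32.964°.
a = sin²(Δφ/2) + cos φ₁ · cos φ₂ · sin²(Δλ/2) = 0.099455.
c = 2·atan2(√a, √(1−a)) = 0.64168 rad → d = 6371·c ≈ 4088.15 km.

4088 km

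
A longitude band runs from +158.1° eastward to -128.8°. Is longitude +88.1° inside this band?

No

Band width going east from +158.1° to -128.8°: ((-128.8 − 158.1) mod 360) = 73.1°.
Offset of +88.1° east of the west edge: ((88.1 − 158.1) mod 360) = 290.0°.
290.0° > 73.1° ⇒ outside.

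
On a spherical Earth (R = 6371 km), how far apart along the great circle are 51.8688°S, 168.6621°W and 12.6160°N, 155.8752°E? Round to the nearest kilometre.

Δλ = 155.8752 − -168.6621 = 324.5373°; wrapped into (−180°, 180°]: -35.4627°.
Δφ = 12.6160 − -51.8688 = 64.4848°.
a = sin²(Δφ/2) + cos φ₁ · cos φ₂ · sin²(Δλ/2) = 0.340514.
c = 2·atan2(√a, √(1−a)) = 1.24615 rad → d = 6371·c ≈ 7939.23 km.

7939 km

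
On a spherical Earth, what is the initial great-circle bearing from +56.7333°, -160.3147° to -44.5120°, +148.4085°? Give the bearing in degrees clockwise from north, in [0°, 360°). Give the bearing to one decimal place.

Δλ = 148.4085 − -160.3147 = 308.7232°; wrapped into (−180°, 180°]: -51.2768°.
θ = atan2( sin Δλ · cos φ₂ , cos φ₁ · sin φ₂ − sin φ₁ · cos φ₂ · cos Δλ )
  = atan2(-0.55635, -0.75754) = -143.706° → normalised to [0°, 360°): 216.294°.

216.3°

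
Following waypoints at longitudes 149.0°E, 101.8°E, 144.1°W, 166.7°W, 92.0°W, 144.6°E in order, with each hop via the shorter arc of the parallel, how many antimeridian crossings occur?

Leg 1: +149.0° → +101.8°, shortest Δλ = -47.2° (west) — does not cross 180°.
Leg 2: +101.8° → -144.1°, shortest Δλ = 114.1° (east) — crosses 180°.
Leg 3: -144.1° → -166.7°, shortest Δλ = -22.6° (west) — does not cross 180°.
Leg 4: -166.7° → -92.0°, shortest Δλ = 74.7° (east) — does not cross 180°.
Leg 5: -92.0° → +144.6°, shortest Δλ = -123.4° (west) — crosses 180°.
Total crossings: 2.

2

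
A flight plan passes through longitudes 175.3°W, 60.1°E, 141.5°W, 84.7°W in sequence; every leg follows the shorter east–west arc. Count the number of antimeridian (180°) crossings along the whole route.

Leg 1: -175.3° → +60.1°, shortest Δλ = -124.6° (west) — crosses 180°.
Leg 2: +60.1° → -141.5°, shortest Δλ = 158.4° (east) — crosses 180°.
Leg 3: -141.5° → -84.7°, shortest Δλ = 56.8° (east) — does not cross 180°.
Total crossings: 2.

2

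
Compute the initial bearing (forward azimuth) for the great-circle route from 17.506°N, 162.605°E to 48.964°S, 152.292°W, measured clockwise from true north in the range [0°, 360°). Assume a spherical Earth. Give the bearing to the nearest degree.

Δλ = -152.292 − 162.605 = -314.897°; wrapped into (−180°, 180°]: 45.103°.
θ = atan2( sin Δλ · cos φ₂ , cos φ₁ · sin φ₂ − sin φ₁ · cos φ₂ · cos Δλ )
  = atan2(0.46507, -0.85876) = 151.562° → normalised to [0°, 360°): 151.562°.

152°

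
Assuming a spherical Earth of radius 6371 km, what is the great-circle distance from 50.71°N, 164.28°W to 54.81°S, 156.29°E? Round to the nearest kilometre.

12290 km

Δλ = 156.29 − -164.28 = 320.57°; wrapped into (−180°, 180°]: -39.43°.
Δφ = -54.81 − 50.71 = -105.52°.
a = sin²(Δφ/2) + cos φ₁ · cos φ₂ · sin²(Δλ/2) = 0.675317.
c = 2·atan2(√a, √(1−a)) = 1.92904 rad → d = 6371·c ≈ 12289.94 km.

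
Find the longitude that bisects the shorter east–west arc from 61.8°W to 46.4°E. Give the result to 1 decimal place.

7.7°W

Signed shortest Δλ from -61.8° to +46.4° is +108.2°.
Midpoint longitude = -61.8° + (+108.2°)/2 = -61.8° + 54.1° = -7.7°.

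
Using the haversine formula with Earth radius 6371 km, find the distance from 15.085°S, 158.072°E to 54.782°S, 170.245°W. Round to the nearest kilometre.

5187 km

Δλ = -170.245 − 158.072 = -328.317°; wrapped into (−180°, 180°]: 31.683°.
Δφ = -54.782 − -15.085 = -39.697°.
a = sin²(Δφ/2) + cos φ₁ · cos φ₂ · sin²(Δλ/2) = 0.156776.
c = 2·atan2(√a, √(1−a)) = 0.81420 rad → d = 6371·c ≈ 5187.28 km.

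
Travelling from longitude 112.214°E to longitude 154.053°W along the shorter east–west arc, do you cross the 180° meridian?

Yes

Naïve |-154.053 − 112.214| = 266.267° > 180°, so the shorter arc goes the other way round — across 180°.
Signed shortest Δλ = ((-154.053 − 112.214 + 180) mod 360) − 180 = 93.733°.
Going east by 93.733° from +112.214° passes through 180° before reaching -154.053°.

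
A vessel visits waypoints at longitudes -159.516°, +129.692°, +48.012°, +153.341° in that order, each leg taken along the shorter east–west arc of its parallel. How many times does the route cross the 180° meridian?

1

Leg 1: -159.516° → +129.692°, shortest Δλ = -70.792° (west) — crosses 180°.
Leg 2: +129.692° → +48.012°, shortest Δλ = -81.68° (west) — does not cross 180°.
Leg 3: +48.012° → +153.341°, shortest Δλ = 105.329° (east) — does not cross 180°.
Total crossings: 1.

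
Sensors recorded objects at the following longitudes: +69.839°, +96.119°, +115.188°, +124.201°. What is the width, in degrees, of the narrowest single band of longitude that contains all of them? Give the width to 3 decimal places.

54.362°

Sort the longitudes: +69.839°, +96.119°, +115.188°, +124.201°.
Eastward gaps between consecutive values (wrapping around): 26.280°, 19.069°, 9.013°, 305.638°.
Largest gap = 305.638° ⇒ minimal covering band is its complement: 360° − 305.638° = 54.362°.
Band runs from +69.839° eastward to +124.201°.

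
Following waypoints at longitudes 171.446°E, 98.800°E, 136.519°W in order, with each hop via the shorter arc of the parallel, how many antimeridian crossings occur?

Leg 1: +171.446° → +98.800°, shortest Δλ = -72.646° (west) — does not cross 180°.
Leg 2: +98.800° → -136.519°, shortest Δλ = 124.681° (east) — crosses 180°.
Total crossings: 1.

1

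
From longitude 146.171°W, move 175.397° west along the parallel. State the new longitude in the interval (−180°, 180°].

38.432°E

Start at -146.171°; shift −175.397° → -321.568°.
-321.568° lies outside (−180°, 180°]; add 360° → +38.432°.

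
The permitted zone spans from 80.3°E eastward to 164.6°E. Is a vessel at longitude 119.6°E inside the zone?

Band width going east from +80.3° to +164.6°: ((164.6 − 80.3) mod 360) = 84.3°.
Offset of +119.6° east of the west edge: ((119.6 − 80.3) mod 360) = 39.3°.
39.3° ≤ 84.3° ⇒ inside.

Yes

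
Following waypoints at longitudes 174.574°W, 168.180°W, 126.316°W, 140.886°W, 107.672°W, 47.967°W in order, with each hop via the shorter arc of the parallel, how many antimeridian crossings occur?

Leg 1: -174.574° → -168.180°, shortest Δλ = 6.394° (east) — does not cross 180°.
Leg 2: -168.180° → -126.316°, shortest Δλ = 41.864° (east) — does not cross 180°.
Leg 3: -126.316° → -140.886°, shortest Δλ = -14.57° (west) — does not cross 180°.
Leg 4: -140.886° → -107.672°, shortest Δλ = 33.214° (east) — does not cross 180°.
Leg 5: -107.672° → -47.967°, shortest Δλ = 59.705° (east) — does not cross 180°.
Total crossings: 0.

0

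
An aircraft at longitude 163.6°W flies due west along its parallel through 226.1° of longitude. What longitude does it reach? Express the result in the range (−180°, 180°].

29.7°W

Start at -163.6°; shift −226.1° → -389.7°.
-389.7° lies outside (−180°, 180°]; add 360° → -29.7°.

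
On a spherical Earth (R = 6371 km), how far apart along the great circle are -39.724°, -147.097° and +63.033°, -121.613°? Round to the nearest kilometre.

Δλ = -121.613 − -147.097 = 25.484°.
Δφ = 63.033 − -39.724 = 102.757°.
a = sin²(Δφ/2) + cos φ₁ · cos φ₂ · sin²(Δλ/2) = 0.627376.
c = 2·atan2(√a, √(1−a)) = 1.82839 rad → d = 6371·c ≈ 11648.65 km.

11649 km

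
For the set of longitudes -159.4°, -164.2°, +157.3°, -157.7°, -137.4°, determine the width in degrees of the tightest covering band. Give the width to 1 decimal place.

Sort the longitudes: -164.2°, -159.4°, -157.7°, -137.4°, +157.3°.
Eastward gaps between consecutive values (wrapping around): 4.8°, 1.7°, 20.3°, 294.7°, 38.5°.
Largest gap = 294.7° ⇒ minimal covering band is its complement: 360° − 294.7° = 65.3°.
Band runs from +157.3° eastward to -137.4°, crossing the antimeridian.

65.3°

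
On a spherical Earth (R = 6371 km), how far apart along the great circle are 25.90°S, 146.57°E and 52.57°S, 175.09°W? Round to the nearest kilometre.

Δλ = -175.09 − 146.57 = -321.66°; wrapped into (−180°, 180°]: 38.34°.
Δφ = -52.57 − -25.90 = -26.67°.
a = sin²(Δφ/2) + cos φ₁ · cos φ₂ · sin²(Δλ/2) = 0.112151.
c = 2·atan2(√a, √(1−a)) = 0.68298 rad → d = 6371·c ≈ 4351.24 km.

4351 km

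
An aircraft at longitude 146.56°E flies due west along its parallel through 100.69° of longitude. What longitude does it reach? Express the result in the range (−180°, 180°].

Start at +146.56°; shift −100.69° → +45.87°.
+45.87° already lies in (−180°, 180°].

45.87°E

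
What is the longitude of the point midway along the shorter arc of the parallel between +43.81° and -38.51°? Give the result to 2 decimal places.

+2.65°

Signed shortest Δλ from +43.81° to -38.51° is -82.32°.
Midpoint longitude = +43.81° + (-82.32°)/2 = +43.81° − 41.16° = +2.65°.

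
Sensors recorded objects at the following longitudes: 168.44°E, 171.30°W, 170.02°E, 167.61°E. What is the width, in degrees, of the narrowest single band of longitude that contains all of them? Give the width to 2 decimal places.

Sort the longitudes: -171.30°, +167.61°, +168.44°, +170.02°.
Eastward gaps between consecutive values (wrapping around): 338.91°, 0.83°, 1.58°, 18.68°.
Largest gap = 338.91° ⇒ minimal covering band is its complement: 360° − 338.91° = 21.09°.
Band runs from +167.61° eastward to -171.30°, crossing the antimeridian.

21.09°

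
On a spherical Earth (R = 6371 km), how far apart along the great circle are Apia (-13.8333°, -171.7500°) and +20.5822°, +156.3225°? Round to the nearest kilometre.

Δλ = 156.3225 − -171.7500 = 328.0725°; wrapped into (−180°, 180°]: -31.9275°.
Δφ = 20.5822 − -13.8333 = 34.4155°.
a = sin²(Δφ/2) + cos φ₁ · cos φ₂ · sin²(Δλ/2) = 0.156279.
c = 2·atan2(√a, √(1−a)) = 0.81283 rad → d = 6371·c ≈ 5178.57 km.

5179 km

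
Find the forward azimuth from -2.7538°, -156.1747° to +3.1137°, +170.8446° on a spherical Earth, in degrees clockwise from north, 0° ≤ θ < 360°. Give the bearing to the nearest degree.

280°

Δλ = 170.8446 − -156.1747 = 327.0193°; wrapped into (−180°, 180°]: -32.9807°.
θ = atan2( sin Δλ · cos φ₂ , cos φ₁ · sin φ₂ − sin φ₁ · cos φ₂ · cos Δλ )
  = atan2(-0.54355, 0.09450) = -80.138° → normalised to [0°, 360°): 279.862°.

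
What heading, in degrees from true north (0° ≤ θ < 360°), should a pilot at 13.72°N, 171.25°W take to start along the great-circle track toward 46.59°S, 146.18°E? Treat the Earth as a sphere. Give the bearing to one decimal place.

209.4°

Δλ = 146.18 − -171.25 = 317.43°; wrapped into (−180°, 180°]: -42.57°.
θ = atan2( sin Δλ · cos φ₂ , cos φ₁ · sin φ₂ − sin φ₁ · cos φ₂ · cos Δλ )
  = atan2(-0.46489, -0.82576) = -150.621° → normalised to [0°, 360°): 209.379°.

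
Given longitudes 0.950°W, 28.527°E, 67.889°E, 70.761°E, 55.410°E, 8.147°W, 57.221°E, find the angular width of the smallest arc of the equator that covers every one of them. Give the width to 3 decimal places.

78.908°

Sort the longitudes: -8.147°, -0.950°, +28.527°, +55.410°, +57.221°, +67.889°, +70.761°.
Eastward gaps between consecutive values (wrapping around): 7.197°, 29.477°, 26.883°, 1.811°, 10.668°, 2.872°, 281.092°.
Largest gap = 281.092° ⇒ minimal covering band is its complement: 360° − 281.092° = 78.908°.
Band runs from -8.147° eastward to +70.761°.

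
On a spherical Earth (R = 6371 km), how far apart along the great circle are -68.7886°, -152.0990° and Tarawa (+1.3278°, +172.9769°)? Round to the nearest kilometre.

8233 km

Δλ = 172.9769 − -152.0990 = 325.0759°; wrapped into (−180°, 180°]: -34.9241°.
Δφ = 1.3278 − -68.7886 = 70.1164°.
a = sin²(Δφ/2) + cos φ₁ · cos φ₂ · sin²(Δλ/2) = 0.362515.
c = 2·atan2(√a, √(1−a)) = 1.29224 rad → d = 6371·c ≈ 8232.85 km.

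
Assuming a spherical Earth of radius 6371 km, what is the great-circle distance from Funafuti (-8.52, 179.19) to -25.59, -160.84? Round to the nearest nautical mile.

1533 nmi

Δλ = -160.84 − 179.19 = -340.03°; wrapped into (−180°, 180°]: 19.97°.
Δφ = -25.59 − -8.52 = -17.07°.
a = sin²(Δφ/2) + cos φ₁ · cos φ₂ · sin²(Δλ/2) = 0.048842.
c = 2·atan2(√a, √(1−a)) = 0.44569 rad → d = 6371·c ≈ 2839.47 km ≈ 1533.19 nmi.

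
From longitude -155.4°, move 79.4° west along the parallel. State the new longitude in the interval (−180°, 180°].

Start at -155.4°; shift −79.4° → -234.8°.
-234.8° lies outside (−180°, 180°]; add 360° → +125.2°.

+125.2°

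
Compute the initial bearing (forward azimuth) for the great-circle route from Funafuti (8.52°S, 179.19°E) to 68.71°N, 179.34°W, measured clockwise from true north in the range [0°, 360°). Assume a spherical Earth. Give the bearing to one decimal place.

0.5°

Δλ = -179.34 − 179.19 = -358.53°; wrapped into (−180°, 180°]: 1.47°.
θ = atan2( sin Δλ · cos φ₂ , cos φ₁ · sin φ₂ − sin φ₁ · cos φ₂ · cos Δλ )
  = atan2(0.00931, 0.97525) = 0.547° → normalised to [0°, 360°): 0.547°.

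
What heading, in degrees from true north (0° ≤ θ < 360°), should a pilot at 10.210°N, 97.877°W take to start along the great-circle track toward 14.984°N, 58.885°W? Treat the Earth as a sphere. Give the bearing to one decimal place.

Δλ = -58.885 − -97.877 = 38.992°.
θ = atan2( sin Δλ · cos φ₂ , cos φ₁ · sin φ₂ − sin φ₁ · cos φ₂ · cos Δλ )
  = atan2(0.60782, 0.12137) = 78.708° → normalised to [0°, 360°): 78.708°.

78.7°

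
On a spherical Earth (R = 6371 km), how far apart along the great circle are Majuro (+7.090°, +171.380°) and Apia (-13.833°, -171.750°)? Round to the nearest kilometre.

2980 km

Δλ = -171.750 − 171.380 = -343.130°; wrapped into (−180°, 180°]: 16.870°.
Δφ = -13.833 − 7.090 = -20.923°.
a = sin²(Δφ/2) + cos φ₁ · cos φ₂ · sin²(Δλ/2) = 0.053703.
c = 2·atan2(√a, √(1−a)) = 0.46773 rad → d = 6371·c ≈ 2979.90 km.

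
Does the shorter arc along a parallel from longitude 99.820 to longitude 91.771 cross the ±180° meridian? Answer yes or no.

No

Signed shortest Δλ = ((91.771 − 99.820 + 180) mod 360) − 180 = -8.049°.
Going west by 8.049° from +99.820° reaches +91.771° without touching 180°.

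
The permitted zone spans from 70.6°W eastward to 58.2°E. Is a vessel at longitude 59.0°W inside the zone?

Yes

Band width going east from -70.6° to +58.2°: ((58.2 − -70.6) mod 360) = 128.8°.
Offset of -59.0° east of the west edge: ((-59.0 − -70.6) mod 360) = 11.6°.
11.6° ≤ 128.8° ⇒ inside.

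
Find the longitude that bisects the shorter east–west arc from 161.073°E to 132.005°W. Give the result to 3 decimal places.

165.466°W

Signed shortest Δλ from +161.073° to -132.005° is +66.922°.
Midpoint longitude = +161.073° + (+66.922°)/2 = +161.073° + 33.461° = +194.534°.
Normalise into (−180°, 180°]: -165.466°.
(The naïve average (+161.073 + -132.005)/2 = 14.534° is on the wrong side of the globe.)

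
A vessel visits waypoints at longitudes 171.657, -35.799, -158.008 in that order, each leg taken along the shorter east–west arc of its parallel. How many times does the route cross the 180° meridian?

Leg 1: +171.657° → -35.799°, shortest Δλ = 152.544° (east) — crosses 180°.
Leg 2: -35.799° → -158.008°, shortest Δλ = -122.209° (west) — does not cross 180°.
Total crossings: 1.

1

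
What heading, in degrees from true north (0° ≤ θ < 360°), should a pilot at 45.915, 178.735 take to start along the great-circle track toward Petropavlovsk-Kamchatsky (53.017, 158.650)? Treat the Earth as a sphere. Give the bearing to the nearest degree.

Δλ = 158.650 − 178.735 = -20.085°.
θ = atan2( sin Δλ · cos φ₂ , cos φ₁ · sin φ₂ − sin φ₁ · cos φ₂ · cos Δλ )
  = atan2(-0.20659, 0.14992) = -54.033° → normalised to [0°, 360°): 305.967°.

306°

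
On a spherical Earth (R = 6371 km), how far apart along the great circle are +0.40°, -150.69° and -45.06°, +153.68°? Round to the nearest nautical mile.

Δλ = 153.68 − -150.69 = 304.37°; wrapped into (−180°, 180°]: -55.63°.
Δφ = -45.06 − 0.40 = -45.46°.
a = sin²(Δφ/2) + cos φ₁ · cos φ₂ · sin²(Δλ/2) = 0.303092.
c = 2·atan2(√a, √(1−a)) = 1.16602 rad → d = 6371·c ≈ 7428.69 km ≈ 4011.17 nmi.

4011 nmi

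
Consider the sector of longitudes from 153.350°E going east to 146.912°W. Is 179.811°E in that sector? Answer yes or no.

Yes

Band width going east from +153.350° to -146.912°: ((-146.912 − 153.350) mod 360) = 59.738°.
Offset of +179.811° east of the west edge: ((179.811 − 153.350) mod 360) = 26.461°.
26.461° ≤ 59.738° ⇒ inside.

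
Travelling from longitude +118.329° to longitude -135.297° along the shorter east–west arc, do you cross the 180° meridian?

Naïve |-135.297 − 118.329| = 253.626° > 180°, so the shorter arc goes the other way round — across 180°.
Signed shortest Δλ = ((-135.297 − 118.329 + 180) mod 360) − 180 = 106.374°.
Going east by 106.374° from +118.329° passes through 180° before reaching -135.297°.

Yes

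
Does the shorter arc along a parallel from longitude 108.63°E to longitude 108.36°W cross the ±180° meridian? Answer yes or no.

Yes

Naïve |-108.36 − 108.63| = 216.99° > 180°, so the shorter arc goes the other way round — across 180°.
Signed shortest Δλ = ((-108.36 − 108.63 + 180) mod 360) − 180 = 143.01°.
Going east by 143.01° from +108.63° passes through 180° before reaching -108.36°.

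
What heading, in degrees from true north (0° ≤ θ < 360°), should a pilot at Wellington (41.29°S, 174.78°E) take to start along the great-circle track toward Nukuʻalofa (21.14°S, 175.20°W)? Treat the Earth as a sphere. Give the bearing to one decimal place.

25.8°

Δλ = -175.20 − 174.78 = -349.98°; wrapped into (−180°, 180°]: 10.02°.
θ = atan2( sin Δλ · cos φ₂ , cos φ₁ · sin φ₂ − sin φ₁ · cos φ₂ · cos Δλ )
  = atan2(0.16228, 0.33509) = 25.841° → normalised to [0°, 360°): 25.841°.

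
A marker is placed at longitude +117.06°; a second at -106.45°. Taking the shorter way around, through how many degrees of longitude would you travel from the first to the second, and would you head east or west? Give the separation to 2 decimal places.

136.49° east

Raw difference: -106.45 − 117.06 = -223.51°.
Normalise into (−180°, 180°]: -223.51° + 360° = 136.49°.
Positive ⇒ the second point lies to the east; separation 136.49°.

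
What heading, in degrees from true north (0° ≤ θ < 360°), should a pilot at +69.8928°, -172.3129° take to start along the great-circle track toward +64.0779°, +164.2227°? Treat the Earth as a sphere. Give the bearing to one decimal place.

248.8°

Δλ = 164.2227 − -172.3129 = 336.5356°; wrapped into (−180°, 180°]: -23.4644°.
θ = atan2( sin Δλ · cos φ₂ , cos φ₁ · sin φ₂ − sin φ₁ · cos φ₂ · cos Δλ )
  = atan2(-0.17406, -0.06737) = -111.158° → normalised to [0°, 360°): 248.842°.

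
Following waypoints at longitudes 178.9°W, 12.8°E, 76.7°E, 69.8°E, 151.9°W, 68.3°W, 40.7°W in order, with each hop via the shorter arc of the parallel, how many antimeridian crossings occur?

Leg 1: -178.9° → +12.8°, shortest Δλ = -168.3° (west) — crosses 180°.
Leg 2: +12.8° → +76.7°, shortest Δλ = 63.9° (east) — does not cross 180°.
Leg 3: +76.7° → +69.8°, shortest Δλ = -6.9° (west) — does not cross 180°.
Leg 4: +69.8° → -151.9°, shortest Δλ = 138.3° (east) — crosses 180°.
Leg 5: -151.9° → -68.3°, shortest Δλ = 83.6° (east) — does not cross 180°.
Leg 6: -68.3° → -40.7°, shortest Δλ = 27.6° (east) — does not cross 180°.
Total crossings: 2.

2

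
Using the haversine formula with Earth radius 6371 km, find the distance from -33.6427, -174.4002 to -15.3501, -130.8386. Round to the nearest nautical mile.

2597 nmi

Δλ = -130.8386 − -174.4002 = 43.5616°.
Δφ = -15.3501 − -33.6427 = 18.2926°.
a = sin²(Δφ/2) + cos φ₁ · cos φ₂ · sin²(Δλ/2) = 0.135800.
c = 2·atan2(√a, √(1−a)) = 0.75481 rad → d = 6371·c ≈ 4808.92 km ≈ 2596.61 nmi.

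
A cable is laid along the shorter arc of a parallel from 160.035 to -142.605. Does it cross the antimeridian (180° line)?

Naïve |-142.605 − 160.035| = 302.64° > 180°, so the shorter arc goes the other way round — across 180°.
Signed shortest Δλ = ((-142.605 − 160.035 + 180) mod 360) − 180 = 57.36°.
Going east by 57.36° from +160.035° passes through 180° before reaching -142.605°.

Yes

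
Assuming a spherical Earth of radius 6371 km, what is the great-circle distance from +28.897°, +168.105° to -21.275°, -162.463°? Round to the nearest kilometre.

6410 km

Δλ = -162.463 − 168.105 = -330.568°; wrapped into (−180°, 180°]: 29.432°.
Δφ = -21.275 − 28.897 = -50.172°.
a = sin²(Δφ/2) + cos φ₁ · cos φ₂ · sin²(Δλ/2) = 0.232403.
c = 2·atan2(√a, √(1−a)) = 1.00606 rad → d = 6371·c ≈ 6409.60 km.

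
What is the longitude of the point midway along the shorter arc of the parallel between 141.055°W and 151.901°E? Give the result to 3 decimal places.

174.577°W

Signed shortest Δλ from -141.055° to +151.901° is -67.044°.
Midpoint longitude = -141.055° + (-67.044°)/2 = -141.055° − 33.522° = -174.577°.
(The naïve average (-141.055 + +151.901)/2 = 5.423° is on the wrong side of the globe.)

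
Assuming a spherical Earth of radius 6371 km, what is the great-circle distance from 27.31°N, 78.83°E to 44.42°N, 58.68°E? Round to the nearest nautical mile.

Δλ = 58.68 − 78.83 = -20.15°.
Δφ = 44.42 − 27.31 = 17.11°.
a = sin²(Δφ/2) + cos φ₁ · cos φ₂ · sin²(Δλ/2) = 0.041550.
c = 2·atan2(√a, √(1−a)) = 0.41056 rad → d = 6371·c ≈ 2615.65 km ≈ 1412.34 nmi.

1412 nmi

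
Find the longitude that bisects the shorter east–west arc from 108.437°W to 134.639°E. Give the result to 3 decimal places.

Signed shortest Δλ from -108.437° to +134.639° is -116.924°.
Midpoint longitude = -108.437° + (-116.924°)/2 = -108.437° − 58.462° = -166.899°.
(The naïve average (-108.437 + +134.639)/2 = 13.101° is on the wrong side of the globe.)

166.899°W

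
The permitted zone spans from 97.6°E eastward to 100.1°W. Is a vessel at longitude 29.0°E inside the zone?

Band width going east from +97.6° to -100.1°: ((-100.1 − 97.6) mod 360) = 162.3°.
Offset of +29.0° east of the west edge: ((29.0 − 97.6) mod 360) = 291.4°.
291.4° > 162.3° ⇒ outside.

No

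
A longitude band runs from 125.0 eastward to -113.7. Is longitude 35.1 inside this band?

No

Band width going east from +125.0° to -113.7°: ((-113.7 − 125.0) mod 360) = 121.3°.
Offset of +35.1° east of the west edge: ((35.1 − 125.0) mod 360) = 270.1°.
270.1° > 121.3° ⇒ outside.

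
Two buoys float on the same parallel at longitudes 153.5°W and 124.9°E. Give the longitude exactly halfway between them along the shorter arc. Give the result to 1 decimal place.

Signed shortest Δλ from -153.5° to +124.9° is -81.6°.
Midpoint longitude = -153.5° + (-81.6°)/2 = -153.5° − 40.8° = -194.3°.
Normalise into (−180°, 180°]: +165.7°.
(The naïve average (-153.5 + +124.9)/2 = -14.3° is on the wrong side of the globe.)

165.7°E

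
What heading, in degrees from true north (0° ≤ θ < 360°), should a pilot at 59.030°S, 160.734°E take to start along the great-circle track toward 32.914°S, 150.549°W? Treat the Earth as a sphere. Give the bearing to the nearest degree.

73°

Δλ = -150.549 − 160.734 = -311.283°; wrapped into (−180°, 180°]: 48.717°.
θ = atan2( sin Δλ · cos φ₂ , cos φ₁ · sin φ₂ − sin φ₁ · cos φ₂ · cos Δλ )
  = atan2(0.63084, 0.19530) = 72.798° → normalised to [0°, 360°): 72.798°.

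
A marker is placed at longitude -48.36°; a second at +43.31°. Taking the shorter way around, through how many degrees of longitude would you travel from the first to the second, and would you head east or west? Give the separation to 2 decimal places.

91.67° east

Raw difference: 43.31 − -48.36 = 91.67°.
Normalise into (−180°, 180°]: 91.67° stays 91.67°.
Positive ⇒ the second point lies to the east; separation 91.67°.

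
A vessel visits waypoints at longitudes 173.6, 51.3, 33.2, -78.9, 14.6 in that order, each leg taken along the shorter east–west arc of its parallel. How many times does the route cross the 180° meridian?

0

Leg 1: +173.6° → +51.3°, shortest Δλ = -122.3° (west) — does not cross 180°.
Leg 2: +51.3° → +33.2°, shortest Δλ = -18.1° (west) — does not cross 180°.
Leg 3: +33.2° → -78.9°, shortest Δλ = -112.1° (west) — does not cross 180°.
Leg 4: -78.9° → +14.6°, shortest Δλ = 93.5° (east) — does not cross 180°.
Total crossings: 0.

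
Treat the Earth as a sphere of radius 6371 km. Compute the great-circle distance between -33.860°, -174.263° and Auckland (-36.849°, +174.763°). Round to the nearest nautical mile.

566 nmi

Δλ = 174.763 − -174.263 = 349.026°; wrapped into (−180°, 180°]: -10.974°.
Δφ = -36.849 − -33.860 = -2.989°.
a = sin²(Δφ/2) + cos φ₁ · cos φ₂ · sin²(Δλ/2) = 0.006756.
c = 2·atan2(√a, √(1−a)) = 0.16457 rad → d = 6371·c ≈ 1048.50 km ≈ 566.15 nmi.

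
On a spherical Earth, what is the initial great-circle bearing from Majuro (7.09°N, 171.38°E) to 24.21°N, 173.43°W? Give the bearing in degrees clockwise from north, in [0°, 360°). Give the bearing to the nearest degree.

Δλ = -173.43 − 171.38 = -344.81°; wrapped into (−180°, 180°]: 15.19°.
θ = atan2( sin Δλ · cos φ₂ , cos φ₁ · sin φ₂ − sin φ₁ · cos φ₂ · cos Δλ )
  = atan2(0.23898, 0.29831) = 38.698° → normalised to [0°, 360°): 38.698°.

39°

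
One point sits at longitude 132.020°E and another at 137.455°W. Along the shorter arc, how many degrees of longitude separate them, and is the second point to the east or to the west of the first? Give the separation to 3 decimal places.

90.525° east

Raw difference: -137.455 − 132.020 = -269.475°.
Normalise into (−180°, 180°]: -269.475° + 360° = 90.525°.
Positive ⇒ the second point lies to the east; separation 90.525°.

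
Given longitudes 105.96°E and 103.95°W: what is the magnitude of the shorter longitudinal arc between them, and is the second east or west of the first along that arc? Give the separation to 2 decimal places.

150.09° east

Raw difference: -103.95 − 105.96 = -209.91°.
Normalise into (−180°, 180°]: -209.91° + 360° = 150.09°.
Positive ⇒ the second point lies to the east; separation 150.09°.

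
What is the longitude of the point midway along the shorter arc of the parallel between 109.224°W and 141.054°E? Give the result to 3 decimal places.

164.085°W

Signed shortest Δλ from -109.224° to +141.054° is -109.722°.
Midpoint longitude = -109.224° + (-109.722°)/2 = -109.224° − 54.861° = -164.085°.
(The naïve average (-109.224 + +141.054)/2 = 15.915° is on the wrong side of the globe.)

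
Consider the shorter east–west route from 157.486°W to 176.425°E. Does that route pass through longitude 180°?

Naïve |176.425 − -157.486| = 333.911° > 180°, so the shorter arc goes the other way round — across 180°.
Signed shortest Δλ = ((176.425 − -157.486 + 180) mod 360) − 180 = -26.089°.
Going west by 26.089° from -157.486° passes through 180° before reaching +176.425°.

Yes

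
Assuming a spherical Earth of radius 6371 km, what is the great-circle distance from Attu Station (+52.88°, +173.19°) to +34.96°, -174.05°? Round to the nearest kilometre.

2232 km

Δλ = -174.05 − 173.19 = -347.24°; wrapped into (−180°, 180°]: 12.76°.
Δφ = 34.96 − 52.88 = -17.92°.
a = sin²(Δφ/2) + cos φ₁ · cos φ₂ · sin²(Δλ/2) = 0.030364.
c = 2·atan2(√a, √(1−a)) = 0.35029 rad → d = 6371·c ≈ 2231.71 km.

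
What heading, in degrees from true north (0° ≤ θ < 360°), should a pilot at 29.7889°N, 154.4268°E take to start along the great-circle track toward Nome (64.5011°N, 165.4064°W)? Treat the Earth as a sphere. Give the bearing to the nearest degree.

24°

Δλ = -165.4064 − 154.4268 = -319.8332°; wrapped into (−180°, 180°]: 40.1668°.
θ = atan2( sin Δλ · cos φ₂ , cos φ₁ · sin φ₂ − sin φ₁ · cos φ₂ · cos Δλ )
  = atan2(0.27767, 0.61989) = 24.130° → normalised to [0°, 360°): 24.130°.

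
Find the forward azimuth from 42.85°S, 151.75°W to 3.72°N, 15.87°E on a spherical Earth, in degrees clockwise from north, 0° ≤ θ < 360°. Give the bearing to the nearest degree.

Δλ = 15.87 − -151.75 = 167.62°.
θ = atan2( sin Δλ · cos φ₂ , cos φ₁ · sin φ₂ − sin φ₁ · cos φ₂ · cos Δλ )
  = atan2(0.21394, -0.61530) = 160.827° → normalised to [0°, 360°): 160.827°.

161°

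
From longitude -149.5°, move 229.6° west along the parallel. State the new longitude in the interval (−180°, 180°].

-19.1°

Start at -149.5°; shift −229.6° → -379.1°.
-379.1° lies outside (−180°, 180°]; add 360° → -19.1°.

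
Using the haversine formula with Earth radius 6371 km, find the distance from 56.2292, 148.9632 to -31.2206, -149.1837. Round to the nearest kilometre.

Δλ = -149.1837 − 148.9632 = -298.1469°; wrapped into (−180°, 180°]: 61.8531°.
Δφ = -31.2206 − 56.2292 = -87.4498°.
a = sin²(Δφ/2) + cos φ₁ · cos φ₂ · sin²(Δλ/2) = 0.603313.
c = 2·atan2(√a, √(1−a)) = 1.77892 rad → d = 6371·c ≈ 11333.52 km.

11334 km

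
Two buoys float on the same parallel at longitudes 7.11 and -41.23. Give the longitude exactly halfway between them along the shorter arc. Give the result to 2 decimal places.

Signed shortest Δλ from +7.11° to -41.23° is -48.34°.
Midpoint longitude = +7.11° + (-48.34°)/2 = +7.11° − 24.17° = -17.06°.

-17.06°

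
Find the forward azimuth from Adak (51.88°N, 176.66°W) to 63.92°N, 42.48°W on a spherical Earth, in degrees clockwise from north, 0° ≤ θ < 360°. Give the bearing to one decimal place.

Δλ = -42.48 − -176.66 = 134.18°.
θ = atan2( sin Δλ · cos φ₂ , cos φ₁ · sin φ₂ − sin φ₁ · cos φ₂ · cos Δλ )
  = atan2(0.31528, 0.79549) = 21.620° → normalised to [0°, 360°): 21.620°.

21.6°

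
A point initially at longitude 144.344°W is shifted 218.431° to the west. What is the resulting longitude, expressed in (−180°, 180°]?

Start at -144.344°; shift −218.431° → -362.775°.
-362.775° lies outside (−180°, 180°]; add 360° → -2.775°.

2.775°W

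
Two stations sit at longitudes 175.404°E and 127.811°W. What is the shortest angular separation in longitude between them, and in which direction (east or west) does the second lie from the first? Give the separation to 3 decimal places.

Raw difference: -127.811 − 175.404 = -303.215°.
Normalise into (−180°, 180°]: -303.215° + 360° = 56.785°.
Positive ⇒ the second point lies to the east; separation 56.785°.

56.785° east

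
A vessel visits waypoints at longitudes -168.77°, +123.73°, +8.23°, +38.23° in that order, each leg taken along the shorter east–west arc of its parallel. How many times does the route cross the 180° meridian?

Leg 1: -168.77° → +123.73°, shortest Δλ = -67.5° (west) — crosses 180°.
Leg 2: +123.73° → +8.23°, shortest Δλ = -115.5° (west) — does not cross 180°.
Leg 3: +8.23° → +38.23°, shortest Δλ = 30.0° (east) — does not cross 180°.
Total crossings: 1.

1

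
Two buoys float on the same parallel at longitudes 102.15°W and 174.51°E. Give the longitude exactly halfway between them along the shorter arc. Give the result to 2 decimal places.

Signed shortest Δλ from -102.15° to +174.51° is -83.34°.
Midpoint longitude = -102.15° + (-83.34°)/2 = -102.15° − 41.67° = -143.82°.
(The naïve average (-102.15 + +174.51)/2 = 36.18° is on the wrong side of the globe.)

143.82°W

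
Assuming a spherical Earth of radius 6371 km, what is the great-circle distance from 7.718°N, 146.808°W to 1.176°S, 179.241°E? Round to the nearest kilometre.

Δλ = 179.241 − -146.808 = 326.049°; wrapped into (−180°, 180°]: -33.951°.
Δφ = -1.176 − 7.718 = -8.894°.
a = sin²(Δφ/2) + cos φ₁ · cos φ₂ · sin²(Δλ/2) = 0.090464.
c = 2·atan2(√a, √(1−a)) = 0.61101 rad → d = 6371·c ≈ 3892.72 km.

3893 km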